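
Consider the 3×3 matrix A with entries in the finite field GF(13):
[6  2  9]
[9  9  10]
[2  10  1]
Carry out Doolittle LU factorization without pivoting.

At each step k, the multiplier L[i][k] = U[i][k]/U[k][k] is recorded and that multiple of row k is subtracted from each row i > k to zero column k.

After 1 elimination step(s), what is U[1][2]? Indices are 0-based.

k=0: U[0][0]=6
  eliminate (1,0): mult=8, new row 1: (0, 6, 3); set L[1][0]=8
  eliminate (2,0): mult=9, new row 2: (0, 5, 11); set L[2][0]=9

U[1][2] = 3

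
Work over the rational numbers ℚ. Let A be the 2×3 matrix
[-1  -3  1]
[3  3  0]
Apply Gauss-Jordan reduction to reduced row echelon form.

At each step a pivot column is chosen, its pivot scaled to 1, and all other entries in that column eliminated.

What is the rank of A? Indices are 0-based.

rank = 2

pivot(0,0)=-1: scale R0 → (1, 3, -1)
  clear (1,0): R1 −= (3)R0 → (0, -6, 3)
pivot(1,1)=-6: scale R1 → (0, 1, -1/2)
  clear (0,1): R0 −= (3)R1 → (1, 0, 1/2)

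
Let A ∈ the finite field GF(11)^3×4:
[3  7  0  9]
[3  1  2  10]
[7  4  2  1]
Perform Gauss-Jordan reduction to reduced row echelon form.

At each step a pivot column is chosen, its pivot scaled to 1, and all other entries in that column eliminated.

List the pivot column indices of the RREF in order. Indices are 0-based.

step 1: normalize row 0 (÷3) = (1, 6, 0, 3)
  row 1: subtract 3×row0 = (0, 5, 2, 1)
  row 2: subtract 7×row0 = (0, 6, 2, 2)
step 2: normalize row 1 (÷5) = (0, 1, 7, 9)
  row 0: subtract 6×row1 = (1, 0, 2, 4)
  row 2: subtract 6×row1 = (0, 0, 4, 3)
step 3: normalize row 2 (÷4) = (0, 0, 1, 9)
  row 0: subtract 2×row2 = (1, 0, 0, 8)
  row 1: subtract 7×row2 = (0, 1, 0, 1)

pivot columns: 0, 1, 2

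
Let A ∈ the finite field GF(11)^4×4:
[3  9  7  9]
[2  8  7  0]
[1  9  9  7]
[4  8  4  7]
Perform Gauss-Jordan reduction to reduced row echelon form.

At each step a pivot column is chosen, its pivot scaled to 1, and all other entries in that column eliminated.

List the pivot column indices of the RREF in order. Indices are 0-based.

pivot columns: 0, 1, 2, 3

pivot(0,0)=3: scale R0 → (1, 3, 6, 3)
  clear (1,0): R1 −= (2)R0 → (0, 2, 6, 5)
  clear (2,0): R2 −= (1)R0 → (0, 6, 3, 4)
  clear (3,0): R3 −= (4)R0 → (0, 7, 2, 6)
pivot(1,1)=2: scale R1 → (0, 1, 3, 8)
  clear (0,1): R0 −= (3)R1 → (1, 0, 8, 1)
  clear (2,1): R2 −= (6)R1 → (0, 0, 7, 0)
  clear (3,1): R3 −= (7)R1 → (0, 0, 3, 5)
pivot(2,2)=7: scale R2 → (0, 0, 1, 0)
  clear (0,2): R0 −= (8)R2 → (1, 0, 0, 1)
  clear (1,2): R1 −= (3)R2 → (0, 1, 0, 8)
  clear (3,2): R3 −= (3)R2 → (0, 0, 0, 5)
pivot(3,3)=5: scale R3 → (0, 0, 0, 1)
  clear (0,3): R0 −= (1)R3 → (1, 0, 0, 0)
  clear (1,3): R1 −= (8)R3 → (0, 1, 0, 0)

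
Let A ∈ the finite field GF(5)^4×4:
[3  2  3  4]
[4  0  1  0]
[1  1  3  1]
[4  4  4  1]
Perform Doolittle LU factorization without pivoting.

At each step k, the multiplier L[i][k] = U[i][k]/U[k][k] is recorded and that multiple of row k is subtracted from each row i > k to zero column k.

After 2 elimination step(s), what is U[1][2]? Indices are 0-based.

U[1][2] = 2

Step 1: pivot at (0,0) is 3.
  row1 ← row1 − (3)·row0  ⇒  L[1][0]=3, U row1=(0, 4, 2, 3)
  row2 ← row2 − (2)·row0  ⇒  L[2][0]=2, U row2=(0, 2, 2, 3)
  row3 ← row3 − (3)·row0  ⇒  L[3][0]=3, U row3=(0, 3, 0, 4)
Step 2: pivot at (1,1) is 4.
  row2 ← row2 − (3)·row1  ⇒  L[2][1]=3, U row2=(0, 0, 1, 4)
  row3 ← row3 − (2)·row1  ⇒  L[3][1]=2, U row3=(0, 0, 1, 3)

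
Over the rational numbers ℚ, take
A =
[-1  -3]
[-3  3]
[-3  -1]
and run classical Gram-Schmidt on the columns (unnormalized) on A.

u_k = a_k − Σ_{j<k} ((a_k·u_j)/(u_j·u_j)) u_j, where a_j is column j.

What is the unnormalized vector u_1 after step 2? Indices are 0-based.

Step 1: u_0 = a_0 = (-1, -3, -3).
Step 2: u_1 = a_1 − (-3/19)·u_0 = (-60/19, 48/19, -28/19).

u_1 = (-60/19, 48/19, -28/19)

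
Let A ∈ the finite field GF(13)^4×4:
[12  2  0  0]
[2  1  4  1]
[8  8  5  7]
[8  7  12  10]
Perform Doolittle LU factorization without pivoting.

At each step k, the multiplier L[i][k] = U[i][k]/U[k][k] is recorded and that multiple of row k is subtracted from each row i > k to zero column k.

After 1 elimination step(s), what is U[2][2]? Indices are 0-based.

U[2][2] = 5

Step 1: pivot at (0,0) is 12.
  row1 ← row1 − (11)·row0  ⇒  L[1][0]=11, U row1=(0, 5, 4, 1)
  row2 ← row2 − (5)·row0  ⇒  L[2][0]=5, U row2=(0, 11, 5, 7)
  row3 ← row3 − (5)·row0  ⇒  L[3][0]=5, U row3=(0, 10, 12, 10)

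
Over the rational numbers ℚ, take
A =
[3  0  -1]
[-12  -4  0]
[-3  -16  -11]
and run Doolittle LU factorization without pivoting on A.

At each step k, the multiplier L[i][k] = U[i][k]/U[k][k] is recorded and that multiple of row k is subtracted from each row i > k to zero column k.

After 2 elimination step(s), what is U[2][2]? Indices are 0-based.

[col 0] pivot 3
  R1 -= -4*R0 → (0, -4, -4)  (L[1][0] := -4)
  R2 -= -1*R0 → (0, -16, -12)  (L[2][0] := -1)
[col 1] pivot -4
  R2 -= 4*R1 → (0, 0, 4)  (L[2][1] := 4)

U[2][2] = 4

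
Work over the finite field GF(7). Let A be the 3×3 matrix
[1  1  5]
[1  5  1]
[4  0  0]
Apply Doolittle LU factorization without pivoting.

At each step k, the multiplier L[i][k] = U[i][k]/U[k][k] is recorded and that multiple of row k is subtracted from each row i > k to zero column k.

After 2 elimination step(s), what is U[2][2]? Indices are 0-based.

U[2][2] = 4

k=0: U[0][0]=1
  eliminate (1,0): mult=1, new row 1: (0, 4, 3); set L[1][0]=1
  eliminate (2,0): mult=4, new row 2: (0, 3, 1); set L[2][0]=4
k=1: U[1][1]=4
  eliminate (2,1): mult=6, new row 2: (0, 0, 4); set L[2][1]=6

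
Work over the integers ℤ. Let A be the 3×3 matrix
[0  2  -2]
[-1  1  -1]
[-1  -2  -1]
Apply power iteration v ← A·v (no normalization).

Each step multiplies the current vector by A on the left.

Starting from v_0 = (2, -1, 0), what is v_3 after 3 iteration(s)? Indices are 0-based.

v_0 = (2, -1, 0).
v_1 = A·v_0 = (-2, -3, 0).
v_2 = A·v_1 = (-6, -1, 8).
v_3 = A·v_2 = (-18, -3, 0).

v_3 = (-18, -3, 0)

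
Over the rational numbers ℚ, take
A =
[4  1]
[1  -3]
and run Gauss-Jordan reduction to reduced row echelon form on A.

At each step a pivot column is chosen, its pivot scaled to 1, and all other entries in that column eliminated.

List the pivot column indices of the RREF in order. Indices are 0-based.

pivot columns: 0, 1

step 1: normalize row 0 (÷4) = (1, 1/4)
  row 1: subtract 1×row0 = (0, -13/4)
step 2: normalize row 1 (÷-13/4) = (0, 1)
  row 0: subtract 1/4×row1 = (1, 0)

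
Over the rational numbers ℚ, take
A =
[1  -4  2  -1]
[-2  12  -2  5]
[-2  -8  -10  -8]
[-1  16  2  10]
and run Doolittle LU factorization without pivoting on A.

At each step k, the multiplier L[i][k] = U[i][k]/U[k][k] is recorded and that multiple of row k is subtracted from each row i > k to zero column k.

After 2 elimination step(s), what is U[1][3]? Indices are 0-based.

k=0: U[0][0]=1
  eliminate (1,0): mult=-2, new row 1: (0, 4, 2, 3); set L[1][0]=-2
  eliminate (2,0): mult=-2, new row 2: (0, -16, -6, -10); set L[2][0]=-2
  eliminate (3,0): mult=-1, new row 3: (0, 12, 4, 9); set L[3][0]=-1
k=1: U[1][1]=4
  eliminate (2,1): mult=-4, new row 2: (0, 0, 2, 2); set L[2][1]=-4
  eliminate (3,1): mult=3, new row 3: (0, 0, -2, 0); set L[3][1]=3

U[1][3] = 3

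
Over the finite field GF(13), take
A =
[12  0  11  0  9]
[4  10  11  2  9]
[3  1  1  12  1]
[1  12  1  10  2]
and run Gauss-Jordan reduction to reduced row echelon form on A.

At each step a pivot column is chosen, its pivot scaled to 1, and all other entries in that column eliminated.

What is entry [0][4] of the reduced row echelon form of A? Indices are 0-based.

M[0][4] = 10

[1] R0 /= 12  ⇒  (1, 0, 2, 0, 4)
     R1 -= 4·R0  ⇒  (0, 10, 3, 2, 6)
     R2 -= 3·R0  ⇒  (0, 1, 8, 12, 2)
     R3 -= 1·R0  ⇒  (0, 12, 12, 10, 11)
[2] R1 /= 10  ⇒  (0, 1, 12, 8, 11)
     R2 -= 1·R1  ⇒  (0, 0, 9, 4, 4)
     R3 -= 12·R1  ⇒  (0, 0, 11, 5, 9)
[3] R2 /= 9  ⇒  (0, 0, 1, 12, 12)
     R0 -= 2·R2  ⇒  (1, 0, 0, 2, 6)
     R1 -= 12·R2  ⇒  (0, 1, 0, 7, 10)
     R3 -= 11·R2  ⇒  (0, 0, 0, 3, 7)
[4] R3 /= 3  ⇒  (0, 0, 0, 1, 11)
     R0 -= 2·R3  ⇒  (1, 0, 0, 0, 10)
     R1 -= 7·R3  ⇒  (0, 1, 0, 0, 11)
     R2 -= 12·R3  ⇒  (0, 0, 1, 0, 10)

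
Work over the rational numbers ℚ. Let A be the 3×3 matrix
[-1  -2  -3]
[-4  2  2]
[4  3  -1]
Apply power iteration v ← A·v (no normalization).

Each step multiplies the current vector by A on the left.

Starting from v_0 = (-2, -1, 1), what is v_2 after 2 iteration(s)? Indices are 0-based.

v_2 = (19, -12, 40)

v_0 = (-2, -1, 1).
v_1 = A·v_0 = (1, 8, -12).
v_2 = A·v_1 = (19, -12, 40).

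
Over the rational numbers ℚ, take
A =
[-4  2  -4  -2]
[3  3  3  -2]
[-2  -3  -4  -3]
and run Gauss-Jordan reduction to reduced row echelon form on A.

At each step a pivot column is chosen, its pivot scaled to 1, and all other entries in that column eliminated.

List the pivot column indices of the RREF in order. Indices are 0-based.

[1] R0 /= -4  ⇒  (1, -1/2, 1, 1/2)
     R1 -= 3·R0  ⇒  (0, 9/2, 0, -7/2)
     R2 -= -2·R0  ⇒  (0, -4, -2, -2)
[2] R1 /= 9/2  ⇒  (0, 1, 0, -7/9)
     R0 -= -1/2·R1  ⇒  (1, 0, 1, 1/9)
     R2 -= -4·R1  ⇒  (0, 0, -2, -46/9)
[3] R2 /= -2  ⇒  (0, 0, 1, 23/9)
     R0 -= 1·R2  ⇒  (1, 0, 0, -22/9)

pivot columns: 0, 1, 2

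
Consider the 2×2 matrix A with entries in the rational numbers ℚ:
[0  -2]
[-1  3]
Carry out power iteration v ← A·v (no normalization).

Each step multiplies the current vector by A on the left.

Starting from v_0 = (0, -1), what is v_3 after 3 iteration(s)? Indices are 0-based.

v_0 = (0, -1).
v_1 = A·v_0 = (2, -3).
v_2 = A·v_1 = (6, -11).
v_3 = A·v_2 = (22, -39).

v_3 = (22, -39)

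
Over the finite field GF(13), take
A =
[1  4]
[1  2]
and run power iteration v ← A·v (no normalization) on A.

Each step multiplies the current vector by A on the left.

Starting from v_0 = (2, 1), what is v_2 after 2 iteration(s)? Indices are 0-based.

v_0 = (2, 1).
v_1 = A·v_0 = (6, 4).
v_2 = A·v_1 = (9, 1).

v_2 = (9, 1)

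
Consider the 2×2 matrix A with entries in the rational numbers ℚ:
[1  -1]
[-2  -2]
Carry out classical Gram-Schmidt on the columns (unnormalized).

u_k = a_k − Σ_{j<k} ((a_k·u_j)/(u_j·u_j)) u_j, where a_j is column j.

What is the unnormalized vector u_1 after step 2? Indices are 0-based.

u_1 = (-8/5, -4/5)

Step 1: u_0 = a_0 = (1, -2).
Step 2: u_1 = a_1 − (3/5)·u_0 = (-8/5, -4/5).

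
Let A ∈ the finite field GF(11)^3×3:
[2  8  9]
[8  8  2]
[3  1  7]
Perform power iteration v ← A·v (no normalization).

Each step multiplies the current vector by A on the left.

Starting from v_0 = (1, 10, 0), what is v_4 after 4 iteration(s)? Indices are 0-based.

v_4 = (6, 9, 8)

v_0 = (1, 10, 0).
v_1 = A·v_0 = (5, 0, 2).
v_2 = A·v_1 = (6, 0, 7).
v_3 = A·v_2 = (9, 7, 1).
v_4 = A·v_3 = (6, 9, 8).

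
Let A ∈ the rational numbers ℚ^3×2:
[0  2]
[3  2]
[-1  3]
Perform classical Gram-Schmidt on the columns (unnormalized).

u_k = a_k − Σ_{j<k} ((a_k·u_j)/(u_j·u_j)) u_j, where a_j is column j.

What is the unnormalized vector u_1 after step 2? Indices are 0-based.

Step 1: u_0 = a_0 = (0, 3, -1).
Step 2: u_1 = a_1 − (3/10)·u_0 = (2, 11/10, 33/10).

u_1 = (2, 11/10, 33/10)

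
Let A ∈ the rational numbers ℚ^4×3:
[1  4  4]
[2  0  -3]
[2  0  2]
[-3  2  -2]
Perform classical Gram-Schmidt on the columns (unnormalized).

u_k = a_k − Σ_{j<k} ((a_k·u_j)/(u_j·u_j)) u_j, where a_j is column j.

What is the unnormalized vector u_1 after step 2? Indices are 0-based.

Step 1: u_0 = a_0 = (1, 2, 2, -3).
Step 2: u_1 = a_1 − (-1/9)·u_0 = (37/9, 2/9, 2/9, 5/3).

u_1 = (37/9, 2/9, 2/9, 5/3)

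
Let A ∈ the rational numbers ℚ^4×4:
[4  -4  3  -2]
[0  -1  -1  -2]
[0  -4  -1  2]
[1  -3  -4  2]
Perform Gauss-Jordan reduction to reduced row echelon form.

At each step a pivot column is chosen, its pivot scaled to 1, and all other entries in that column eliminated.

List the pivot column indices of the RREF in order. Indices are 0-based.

step 1: normalize row 0 (÷4) = (1, -1, 3/4, -1/2)
  row 3: subtract 1×row0 = (0, -2, -19/4, 5/2)
step 2: normalize row 1 (÷-1) = (0, 1, 1, 2)
  row 0: subtract -1×row1 = (1, 0, 7/4, 3/2)
  row 2: subtract -4×row1 = (0, 0, 3, 10)
  row 3: subtract -2×row1 = (0, 0, -11/4, 13/2)
step 3: normalize row 2 (÷3) = (0, 0, 1, 10/3)
  row 0: subtract 7/4×row2 = (1, 0, 0, -13/3)
  row 1: subtract 1×row2 = (0, 1, 0, -4/3)
  row 3: subtract -11/4×row2 = (0, 0, 0, 47/3)
step 4: normalize row 3 (÷47/3) = (0, 0, 0, 1)
  row 0: subtract -13/3×row3 = (1, 0, 0, 0)
  row 1: subtract -4/3×row3 = (0, 1, 0, 0)
  row 2: subtract 10/3×row3 = (0, 0, 1, 0)

pivot columns: 0, 1, 2, 3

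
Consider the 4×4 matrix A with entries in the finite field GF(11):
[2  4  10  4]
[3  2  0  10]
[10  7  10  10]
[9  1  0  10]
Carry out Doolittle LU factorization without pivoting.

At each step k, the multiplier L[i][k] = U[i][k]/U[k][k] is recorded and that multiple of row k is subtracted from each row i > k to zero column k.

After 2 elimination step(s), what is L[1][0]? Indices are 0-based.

k=0: U[0][0]=2
  eliminate (1,0): mult=7, new row 1: (0, 7, 7, 4); set L[1][0]=7
  eliminate (2,0): mult=5, new row 2: (0, 9, 4, 1); set L[2][0]=5
  eliminate (3,0): mult=10, new row 3: (0, 5, 10, 3); set L[3][0]=10
k=1: U[1][1]=7
  eliminate (2,1): mult=6, new row 2: (0, 0, 6, 10); set L[2][1]=6
  eliminate (3,1): mult=7, new row 3: (0, 0, 5, 8); set L[3][1]=7

L[1][0] = 7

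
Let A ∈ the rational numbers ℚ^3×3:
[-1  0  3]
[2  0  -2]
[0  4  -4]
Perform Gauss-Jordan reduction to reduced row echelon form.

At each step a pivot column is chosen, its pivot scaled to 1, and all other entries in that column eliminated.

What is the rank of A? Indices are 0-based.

[1] R0 /= -1  ⇒  (1, 0, -3)
     R1 -= 2·R0  ⇒  (0, 0, 4)
[2] R1 <-> R2
[2] R1 /= 4  ⇒  (0, 1, -1)
[3] R2 /= 4  ⇒  (0, 0, 1)
     R0 -= -3·R2  ⇒  (1, 0, 0)
     R1 -= -1·R2  ⇒  (0, 1, 0)

rank = 3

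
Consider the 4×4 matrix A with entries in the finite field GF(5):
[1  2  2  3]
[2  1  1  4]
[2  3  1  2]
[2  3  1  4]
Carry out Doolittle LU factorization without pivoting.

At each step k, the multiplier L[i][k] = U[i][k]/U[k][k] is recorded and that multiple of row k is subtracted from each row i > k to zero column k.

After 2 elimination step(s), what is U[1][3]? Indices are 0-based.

U[1][3] = 3

[col 0] pivot 1
  R1 -= 2*R0 → (0, 2, 2, 3)  (L[1][0] := 2)
  R2 -= 2*R0 → (0, 4, 2, 1)  (L[2][0] := 2)
  R3 -= 2*R0 → (0, 4, 2, 3)  (L[3][0] := 2)
[col 1] pivot 2
  R2 -= 2*R1 → (0, 0, 3, 0)  (L[2][1] := 2)
  R3 -= 2*R1 → (0, 0, 3, 2)  (L[3][1] := 2)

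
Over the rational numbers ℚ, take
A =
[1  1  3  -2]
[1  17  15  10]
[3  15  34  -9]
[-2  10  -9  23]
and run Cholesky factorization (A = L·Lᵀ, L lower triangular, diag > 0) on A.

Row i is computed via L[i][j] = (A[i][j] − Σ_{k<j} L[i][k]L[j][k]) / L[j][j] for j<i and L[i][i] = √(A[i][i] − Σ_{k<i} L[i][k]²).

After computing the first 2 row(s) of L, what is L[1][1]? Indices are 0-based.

Step 1: L[0][0] = √(1) = 1.
  L[1][0] = (1) / L[0][0] = 1.
Step 2: L[1][1] = √(16) = 4.

L[1][1] = 4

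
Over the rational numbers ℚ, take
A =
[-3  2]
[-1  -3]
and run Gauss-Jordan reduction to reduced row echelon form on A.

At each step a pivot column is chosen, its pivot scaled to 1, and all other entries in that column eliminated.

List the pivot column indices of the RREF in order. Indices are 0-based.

[1] R0 /= -3  ⇒  (1, -2/3)
     R1 -= -1·R0  ⇒  (0, -11/3)
[2] R1 /= -11/3  ⇒  (0, 1)
     R0 -= -2/3·R1  ⇒  (1, 0)

pivot columns: 0, 1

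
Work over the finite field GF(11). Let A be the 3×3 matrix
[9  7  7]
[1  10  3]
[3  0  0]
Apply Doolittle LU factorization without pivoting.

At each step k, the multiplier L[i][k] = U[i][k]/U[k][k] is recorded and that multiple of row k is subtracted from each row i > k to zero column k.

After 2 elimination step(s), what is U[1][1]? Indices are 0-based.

Step 1: pivot at (0,0) is 9.
  row1 ← row1 − (5)·row0  ⇒  L[1][0]=5, U row1=(0, 8, 1)
  row2 ← row2 − (4)·row0  ⇒  L[2][0]=4, U row2=(0, 5, 5)
Step 2: pivot at (1,1) is 8.
  row2 ← row2 − (2)·row1  ⇒  L[2][1]=2, U row2=(0, 0, 3)

U[1][1] = 8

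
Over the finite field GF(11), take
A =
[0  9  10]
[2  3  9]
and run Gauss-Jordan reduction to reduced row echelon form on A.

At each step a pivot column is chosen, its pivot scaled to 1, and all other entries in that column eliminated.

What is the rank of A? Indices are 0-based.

rank = 2

pivot(0,0): swap R0↔R1
pivot(0,0)=2: scale R0 → (1, 7, 10)
pivot(1,1)=9: scale R1 → (0, 1, 6)
  clear (0,1): R0 −= (7)R1 → (1, 0, 1)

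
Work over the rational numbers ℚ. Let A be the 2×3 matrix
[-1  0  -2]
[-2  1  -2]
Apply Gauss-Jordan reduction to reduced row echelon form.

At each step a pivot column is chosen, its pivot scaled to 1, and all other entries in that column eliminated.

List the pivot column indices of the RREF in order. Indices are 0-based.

pivot columns: 0, 1

pivot(0,0)=-1: scale R0 → (1, 0, 2)
  clear (1,0): R1 −= (-2)R0 → (0, 1, 2)
pivot(1,1)=1: scale R1 → (0, 1, 2)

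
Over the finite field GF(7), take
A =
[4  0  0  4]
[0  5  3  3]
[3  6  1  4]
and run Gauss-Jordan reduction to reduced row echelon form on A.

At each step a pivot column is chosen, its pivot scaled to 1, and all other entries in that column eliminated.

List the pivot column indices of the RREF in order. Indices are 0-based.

step 1: normalize row 0 (÷4) = (1, 0, 0, 1)
  row 2: subtract 3×row0 = (0, 6, 1, 1)
step 2: normalize row 1 (÷5) = (0, 1, 2, 2)
  row 2: subtract 6×row1 = (0, 0, 3, 3)
step 3: normalize row 2 (÷3) = (0, 0, 1, 1)
  row 1: subtract 2×row2 = (0, 1, 0, 0)

pivot columns: 0, 1, 2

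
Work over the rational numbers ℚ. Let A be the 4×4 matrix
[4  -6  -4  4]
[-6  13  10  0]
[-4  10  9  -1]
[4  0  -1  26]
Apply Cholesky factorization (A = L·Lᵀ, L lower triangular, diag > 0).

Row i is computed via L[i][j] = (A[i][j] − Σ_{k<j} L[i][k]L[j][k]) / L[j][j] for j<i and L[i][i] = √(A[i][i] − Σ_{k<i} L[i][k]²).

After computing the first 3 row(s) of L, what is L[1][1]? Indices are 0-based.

Step 1: L[0][0] = √(4) = 2.
  L[1][0] = (-6) / L[0][0] = -3.
Step 2: L[1][1] = √(4) = 2.
  L[2][0] = (-4) / L[0][0] = -2.
  L[2][1] = (4) / L[1][1] = 2.
Step 3: L[2][2] = √(1) = 1.

L[1][1] = 2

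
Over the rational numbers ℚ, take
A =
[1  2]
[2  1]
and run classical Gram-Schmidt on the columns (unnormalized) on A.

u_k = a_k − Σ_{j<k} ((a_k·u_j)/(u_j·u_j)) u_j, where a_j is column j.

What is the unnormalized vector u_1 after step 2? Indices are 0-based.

u_1 = (6/5, -3/5)

Step 1: u_0 = a_0 = (1, 2).
Step 2: u_1 = a_1 − (4/5)·u_0 = (6/5, -3/5).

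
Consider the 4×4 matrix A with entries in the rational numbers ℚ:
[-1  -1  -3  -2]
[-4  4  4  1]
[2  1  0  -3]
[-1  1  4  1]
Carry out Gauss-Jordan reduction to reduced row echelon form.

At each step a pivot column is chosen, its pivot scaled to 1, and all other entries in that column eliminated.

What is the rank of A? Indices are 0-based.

pivot(0,0)=-1: scale R0 → (1, 1, 3, 2)
  clear (1,0): R1 −= (-4)R0 → (0, 8, 16, 9)
  clear (2,0): R2 −= (2)R0 → (0, -1, -6, -7)
  clear (3,0): R3 −= (-1)R0 → (0, 2, 7, 3)
pivot(1,1)=8: scale R1 → (0, 1, 2, 9/8)
  clear (0,1): R0 −= (1)R1 → (1, 0, 1, 7/8)
  clear (2,1): R2 −= (-1)R1 → (0, 0, -4, -47/8)
  clear (3,1): R3 −= (2)R1 → (0, 0, 3, 3/4)
pivot(2,2)=-4: scale R2 → (0, 0, 1, 47/32)
  clear (0,2): R0 −= (1)R2 → (1, 0, 0, -19/32)
  clear (1,2): R1 −= (2)R2 → (0, 1, 0, -29/16)
  clear (3,2): R3 −= (3)R2 → (0, 0, 0, -117/32)
pivot(3,3)=-117/32: scale R3 → (0, 0, 0, 1)
  clear (0,3): R0 −= (-19/32)R3 → (1, 0, 0, 0)
  clear (1,3): R1 −= (-29/16)R3 → (0, 1, 0, 0)
  clear (2,3): R2 −= (47/32)R3 → (0, 0, 1, 0)

rank = 4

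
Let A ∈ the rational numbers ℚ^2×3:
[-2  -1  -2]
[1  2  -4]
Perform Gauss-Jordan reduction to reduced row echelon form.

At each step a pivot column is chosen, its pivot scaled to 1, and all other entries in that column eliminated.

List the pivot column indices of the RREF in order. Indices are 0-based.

pivot columns: 0, 1

step 1: normalize row 0 (÷-2) = (1, 1/2, 1)
  row 1: subtract 1×row0 = (0, 3/2, -5)
step 2: normalize row 1 (÷3/2) = (0, 1, -10/3)
  row 0: subtract 1/2×row1 = (1, 0, 8/3)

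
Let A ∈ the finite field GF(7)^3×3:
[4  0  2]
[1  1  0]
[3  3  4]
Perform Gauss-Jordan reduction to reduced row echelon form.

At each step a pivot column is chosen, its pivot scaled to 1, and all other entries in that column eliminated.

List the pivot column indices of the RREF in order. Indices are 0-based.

pivot columns: 0, 1, 2

[1] R0 /= 4  ⇒  (1, 0, 4)
     R1 -= 1·R0  ⇒  (0, 1, 3)
     R2 -= 3·R0  ⇒  (0, 3, 6)
[2] R1 /= 1  ⇒  (0, 1, 3)
     R2 -= 3·R1  ⇒  (0, 0, 4)
[3] R2 /= 4  ⇒  (0, 0, 1)
     R0 -= 4·R2  ⇒  (1, 0, 0)
     R1 -= 3·R2  ⇒  (0, 1, 0)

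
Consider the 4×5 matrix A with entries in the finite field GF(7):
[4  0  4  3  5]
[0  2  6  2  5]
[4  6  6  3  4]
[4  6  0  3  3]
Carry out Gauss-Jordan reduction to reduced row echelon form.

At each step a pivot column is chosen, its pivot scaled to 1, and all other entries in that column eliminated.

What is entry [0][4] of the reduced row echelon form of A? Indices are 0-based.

M[0][4] = 0

[1] R0 /= 4  ⇒  (1, 0, 1, 6, 3)
     R2 -= 4·R0  ⇒  (0, 6, 2, 0, 6)
     R3 -= 4·R0  ⇒  (0, 6, 3, 0, 5)
[2] R1 /= 2  ⇒  (0, 1, 3, 1, 6)
     R2 -= 6·R1  ⇒  (0, 0, 5, 1, 5)
     R3 -= 6·R1  ⇒  (0, 0, 6, 1, 4)
[3] R2 /= 5  ⇒  (0, 0, 1, 3, 1)
     R0 -= 1·R2  ⇒  (1, 0, 0, 3, 2)
     R1 -= 3·R2  ⇒  (0, 1, 0, 6, 3)
     R3 -= 6·R2  ⇒  (0, 0, 0, 4, 5)
[4] R3 /= 4  ⇒  (0, 0, 0, 1, 3)
     R0 -= 3·R3  ⇒  (1, 0, 0, 0, 0)
     R1 -= 6·R3  ⇒  (0, 1, 0, 0, 6)
     R2 -= 3·R3  ⇒  (0, 0, 1, 0, 6)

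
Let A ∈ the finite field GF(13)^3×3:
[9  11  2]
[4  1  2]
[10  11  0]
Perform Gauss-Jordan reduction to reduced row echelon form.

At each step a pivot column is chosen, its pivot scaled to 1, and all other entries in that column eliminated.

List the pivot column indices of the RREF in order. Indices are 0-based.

pivot columns: 0, 1, 2

[1] R0 /= 9  ⇒  (1, 7, 6)
     R1 -= 4·R0  ⇒  (0, 12, 4)
     R2 -= 10·R0  ⇒  (0, 6, 5)
[2] R1 /= 12  ⇒  (0, 1, 9)
     R0 -= 7·R1  ⇒  (1, 0, 8)
     R2 -= 6·R1  ⇒  (0, 0, 3)
[3] R2 /= 3  ⇒  (0, 0, 1)
     R0 -= 8·R2  ⇒  (1, 0, 0)
     R1 -= 9·R2  ⇒  (0, 1, 0)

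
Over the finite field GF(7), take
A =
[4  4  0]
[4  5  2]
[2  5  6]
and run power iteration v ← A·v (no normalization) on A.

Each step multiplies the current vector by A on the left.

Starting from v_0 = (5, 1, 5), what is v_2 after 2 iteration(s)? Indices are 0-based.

v_0 = (5, 1, 5).
v_1 = A·v_0 = (3, 0, 3).
v_2 = A·v_1 = (5, 4, 3).

v_2 = (5, 4, 3)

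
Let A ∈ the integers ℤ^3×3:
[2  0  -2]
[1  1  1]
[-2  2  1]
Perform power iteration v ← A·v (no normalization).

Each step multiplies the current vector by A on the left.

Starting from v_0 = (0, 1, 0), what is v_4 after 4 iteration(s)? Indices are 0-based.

v_4 = (-68, 5, 56)

v_0 = (0, 1, 0).
v_1 = A·v_0 = (0, 1, 2).
v_2 = A·v_1 = (-4, 3, 4).
v_3 = A·v_2 = (-16, 3, 18).
v_4 = A·v_3 = (-68, 5, 56).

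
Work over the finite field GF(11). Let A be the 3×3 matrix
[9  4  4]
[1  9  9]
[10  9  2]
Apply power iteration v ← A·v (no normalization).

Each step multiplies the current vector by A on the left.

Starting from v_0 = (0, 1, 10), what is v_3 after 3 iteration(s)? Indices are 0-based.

v_0 = (0, 1, 10).
v_1 = A·v_0 = (0, 0, 7).
v_2 = A·v_1 = (6, 8, 3).
v_3 = A·v_2 = (10, 6, 6).

v_3 = (10, 6, 6)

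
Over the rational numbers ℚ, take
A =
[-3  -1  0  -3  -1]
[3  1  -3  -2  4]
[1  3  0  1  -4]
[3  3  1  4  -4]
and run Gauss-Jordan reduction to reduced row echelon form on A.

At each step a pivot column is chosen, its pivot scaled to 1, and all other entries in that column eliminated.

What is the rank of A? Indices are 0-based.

rank = 4

pivot(0,0)=-3: scale R0 → (1, 1/3, 0, 1, 1/3)
  clear (1,0): R1 −= (3)R0 → (0, 0, -3, -5, 3)
  clear (2,0): R2 −= (1)R0 → (0, 8/3, 0, 0, -13/3)
  clear (3,0): R3 −= (3)R0 → (0, 2, 1, 1, -5)
pivot(1,1): swap R1↔R2
pivot(1,1)=8/3: scale R1 → (0, 1, 0, 0, -13/8)
  clear (0,1): R0 −= (1/3)R1 → (1, 0, 0, 1, 7/8)
  clear (3,1): R3 −= (2)R1 → (0, 0, 1, 1, -7/4)
pivot(2,2)=-3: scale R2 → (0, 0, 1, 5/3, -1)
  clear (3,2): R3 −= (1)R2 → (0, 0, 0, -2/3, -3/4)
pivot(3,3)=-2/3: scale R3 → (0, 0, 0, 1, 9/8)
  clear (0,3): R0 −= (1)R3 → (1, 0, 0, 0, -1/4)
  clear (2,3): R2 −= (5/3)R3 → (0, 0, 1, 0, -23/8)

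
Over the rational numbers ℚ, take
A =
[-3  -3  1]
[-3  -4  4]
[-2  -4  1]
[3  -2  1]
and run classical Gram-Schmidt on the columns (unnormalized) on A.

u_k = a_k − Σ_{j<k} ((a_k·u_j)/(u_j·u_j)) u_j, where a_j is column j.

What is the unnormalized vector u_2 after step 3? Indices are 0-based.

u_2 = (-329/433, 1487/866, -528/433, 125/866)

Step 1: u_0 = a_0 = (-3, -3, -2, 3).
Step 2: u_1 = a_1 − (23/31)·u_0 = (-24/31, -55/31, -78/31, -131/31).
Step 3: u_2 = a_2 − (-14/31)·u_0 − (-453/866)·u_1 = (-329/433, 1487/866, -528/433, 125/866).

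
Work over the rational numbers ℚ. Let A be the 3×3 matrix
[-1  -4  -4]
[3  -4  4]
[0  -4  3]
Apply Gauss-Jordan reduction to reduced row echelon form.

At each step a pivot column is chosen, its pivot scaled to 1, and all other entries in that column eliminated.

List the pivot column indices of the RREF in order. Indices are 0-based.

pivot columns: 0, 1, 2

pivot(0,0)=-1: scale R0 → (1, 4, 4)
  clear (1,0): R1 −= (3)R0 → (0, -16, -8)
pivot(1,1)=-16: scale R1 → (0, 1, 1/2)
  clear (0,1): R0 −= (4)R1 → (1, 0, 2)
  clear (2,1): R2 −= (-4)R1 → (0, 0, 5)
pivot(2,2)=5: scale R2 → (0, 0, 1)
  clear (0,2): R0 −= (2)R2 → (1, 0, 0)
  clear (1,2): R1 −= (1/2)R2 → (0, 1, 0)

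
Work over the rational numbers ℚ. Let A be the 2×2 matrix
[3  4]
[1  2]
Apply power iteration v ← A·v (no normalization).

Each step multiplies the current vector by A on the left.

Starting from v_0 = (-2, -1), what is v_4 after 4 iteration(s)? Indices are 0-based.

v_0 = (-2, -1).
v_1 = A·v_0 = (-10, -4).
v_2 = A·v_1 = (-46, -18).
v_3 = A·v_2 = (-210, -82).
v_4 = A·v_3 = (-958, -374).

v_4 = (-958, -374)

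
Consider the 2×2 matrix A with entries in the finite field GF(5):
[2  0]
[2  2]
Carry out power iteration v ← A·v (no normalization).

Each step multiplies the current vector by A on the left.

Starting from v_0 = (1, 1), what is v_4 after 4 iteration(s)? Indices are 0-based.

v_0 = (1, 1).
v_1 = A·v_0 = (2, 4).
v_2 = A·v_1 = (4, 2).
v_3 = A·v_2 = (3, 2).
v_4 = A·v_3 = (1, 0).

v_4 = (1, 0)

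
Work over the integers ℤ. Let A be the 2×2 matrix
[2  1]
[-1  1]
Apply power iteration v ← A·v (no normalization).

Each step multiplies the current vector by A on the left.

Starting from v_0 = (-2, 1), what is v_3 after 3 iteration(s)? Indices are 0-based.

v_3 = (0, 9)

v_0 = (-2, 1).
v_1 = A·v_0 = (-3, 3).
v_2 = A·v_1 = (-3, 6).
v_3 = A·v_2 = (0, 9).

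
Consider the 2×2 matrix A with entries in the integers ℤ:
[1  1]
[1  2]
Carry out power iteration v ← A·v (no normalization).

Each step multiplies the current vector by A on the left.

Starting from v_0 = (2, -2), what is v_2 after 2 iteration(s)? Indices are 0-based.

v_0 = (2, -2).
v_1 = A·v_0 = (0, -2).
v_2 = A·v_1 = (-2, -4).

v_2 = (-2, -4)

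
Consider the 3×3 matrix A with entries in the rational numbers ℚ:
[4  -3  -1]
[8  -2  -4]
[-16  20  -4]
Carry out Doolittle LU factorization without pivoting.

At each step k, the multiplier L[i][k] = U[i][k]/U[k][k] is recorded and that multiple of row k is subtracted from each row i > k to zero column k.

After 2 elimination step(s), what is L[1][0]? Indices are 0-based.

L[1][0] = 2

k=0: U[0][0]=4
  eliminate (1,0): mult=2, new row 1: (0, 4, -2); set L[1][0]=2
  eliminate (2,0): mult=-4, new row 2: (0, 8, -8); set L[2][0]=-4
k=1: U[1][1]=4
  eliminate (2,1): mult=2, new row 2: (0, 0, -4); set L[2][1]=2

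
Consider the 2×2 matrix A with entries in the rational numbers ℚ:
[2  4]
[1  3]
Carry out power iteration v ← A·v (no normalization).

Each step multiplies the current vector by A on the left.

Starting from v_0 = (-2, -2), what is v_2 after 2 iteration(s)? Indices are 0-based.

v_2 = (-56, -36)

v_0 = (-2, -2).
v_1 = A·v_0 = (-12, -8).
v_2 = A·v_1 = (-56, -36).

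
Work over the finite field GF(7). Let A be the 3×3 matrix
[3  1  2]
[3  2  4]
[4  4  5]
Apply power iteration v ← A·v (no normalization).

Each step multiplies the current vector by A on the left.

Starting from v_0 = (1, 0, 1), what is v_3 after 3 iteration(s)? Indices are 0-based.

v_0 = (1, 0, 1).
v_1 = A·v_0 = (5, 0, 2).
v_2 = A·v_1 = (5, 2, 2).
v_3 = A·v_2 = (0, 6, 3).

v_3 = (0, 6, 3)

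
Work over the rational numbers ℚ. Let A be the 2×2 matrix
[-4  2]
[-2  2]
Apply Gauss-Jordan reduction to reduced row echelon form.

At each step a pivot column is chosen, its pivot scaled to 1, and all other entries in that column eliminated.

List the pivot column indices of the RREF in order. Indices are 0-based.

pivot columns: 0, 1

[1] R0 /= -4  ⇒  (1, -1/2)
     R1 -= -2·R0  ⇒  (0, 1)
[2] R1 /= 1  ⇒  (0, 1)
     R0 -= -1/2·R1  ⇒  (1, 0)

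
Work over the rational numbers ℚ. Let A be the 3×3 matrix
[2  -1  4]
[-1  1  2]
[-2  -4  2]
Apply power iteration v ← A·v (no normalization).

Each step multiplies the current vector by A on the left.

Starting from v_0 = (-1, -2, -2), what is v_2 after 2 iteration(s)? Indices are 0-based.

v_0 = (-1, -2, -2).
v_1 = A·v_0 = (-8, -5, 6).
v_2 = A·v_1 = (13, 15, 48).

v_2 = (13, 15, 48)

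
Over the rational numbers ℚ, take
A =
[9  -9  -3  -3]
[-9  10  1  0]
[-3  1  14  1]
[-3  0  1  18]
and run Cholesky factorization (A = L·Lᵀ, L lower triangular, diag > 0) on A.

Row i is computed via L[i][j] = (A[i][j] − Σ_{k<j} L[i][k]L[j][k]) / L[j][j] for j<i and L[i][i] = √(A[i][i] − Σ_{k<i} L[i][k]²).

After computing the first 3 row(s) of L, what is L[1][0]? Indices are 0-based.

Step 1: L[0][0] = √(9) = 3.
  L[1][0] = (-9) / L[0][0] = -3.
Step 2: L[1][1] = √(1) = 1.
  L[2][0] = (-3) / L[0][0] = -1.
  L[2][1] = (-2) / L[1][1] = -2.
Step 3: L[2][2] = √(9) = 3.

L[1][0] = -3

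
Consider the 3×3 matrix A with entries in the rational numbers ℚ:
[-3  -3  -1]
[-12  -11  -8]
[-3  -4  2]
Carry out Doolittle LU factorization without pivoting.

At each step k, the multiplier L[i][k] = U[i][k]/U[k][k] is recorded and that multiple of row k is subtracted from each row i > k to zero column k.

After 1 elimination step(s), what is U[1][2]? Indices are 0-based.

U[1][2] = -4

[col 0] pivot -3
  R1 -= 4*R0 → (0, 1, -4)  (L[1][0] := 4)
  R2 -= 1*R0 → (0, -1, 3)  (L[2][0] := 1)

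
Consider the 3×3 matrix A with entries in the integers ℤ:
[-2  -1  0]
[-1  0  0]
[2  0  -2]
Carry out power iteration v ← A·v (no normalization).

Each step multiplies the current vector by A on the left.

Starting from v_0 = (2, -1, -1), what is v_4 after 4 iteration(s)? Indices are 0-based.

v_4 = (46, 19, -142)

v_0 = (2, -1, -1).
v_1 = A·v_0 = (-3, -2, 6).
v_2 = A·v_1 = (8, 3, -18).
v_3 = A·v_2 = (-19, -8, 52).
v_4 = A·v_3 = (46, 19, -142).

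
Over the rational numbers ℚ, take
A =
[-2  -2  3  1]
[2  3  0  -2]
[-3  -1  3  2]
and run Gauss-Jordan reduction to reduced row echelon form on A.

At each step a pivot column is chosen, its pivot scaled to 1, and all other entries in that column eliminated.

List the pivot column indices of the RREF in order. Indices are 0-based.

pivot(0,0)=-2: scale R0 → (1, 1, -3/2, -1/2)
  clear (1,0): R1 −= (2)R0 → (0, 1, 3, -1)
  clear (2,0): R2 −= (-3)R0 → (0, 2, -3/2, 1/2)
pivot(1,1)=1: scale R1 → (0, 1, 3, -1)
  clear (0,1): R0 −= (1)R1 → (1, 0, -9/2, 1/2)
  clear (2,1): R2 −= (2)R1 → (0, 0, -15/2, 5/2)
pivot(2,2)=-15/2: scale R2 → (0, 0, 1, -1/3)
  clear (0,2): R0 −= (-9/2)R2 → (1, 0, 0, -1)
  clear (1,2): R1 −= (3)R2 → (0, 1, 0, 0)

pivot columns: 0, 1, 2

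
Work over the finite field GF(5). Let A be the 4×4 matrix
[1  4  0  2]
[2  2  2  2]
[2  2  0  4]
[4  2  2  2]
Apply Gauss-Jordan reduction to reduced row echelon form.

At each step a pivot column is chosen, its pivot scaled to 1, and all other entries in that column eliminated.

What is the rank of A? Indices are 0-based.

step 1: normalize row 0 (÷1) = (1, 4, 0, 2)
  row 1: subtract 2×row0 = (0, 4, 2, 3)
  row 2: subtract 2×row0 = (0, 4, 0, 0)
  row 3: subtract 4×row0 = (0, 1, 2, 4)
step 2: normalize row 1 (÷4) = (0, 1, 3, 2)
  row 0: subtract 4×row1 = (1, 0, 3, 4)
  row 2: subtract 4×row1 = (0, 0, 3, 2)
  row 3: subtract 1×row1 = (0, 0, 4, 2)
step 3: normalize row 2 (÷3) = (0, 0, 1, 4)
  row 0: subtract 3×row2 = (1, 0, 0, 2)
  row 1: subtract 3×row2 = (0, 1, 0, 0)
  row 3: subtract 4×row2 = (0, 0, 0, 1)
step 4: normalize row 3 (÷1) = (0, 0, 0, 1)
  row 0: subtract 2×row3 = (1, 0, 0, 0)
  row 2: subtract 4×row3 = (0, 0, 1, 0)

rank = 4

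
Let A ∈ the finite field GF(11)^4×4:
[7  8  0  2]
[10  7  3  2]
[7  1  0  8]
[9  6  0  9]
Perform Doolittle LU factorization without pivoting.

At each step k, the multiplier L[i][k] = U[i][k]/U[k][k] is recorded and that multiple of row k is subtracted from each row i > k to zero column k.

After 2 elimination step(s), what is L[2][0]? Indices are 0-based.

L[2][0] = 1

Step 1: pivot at (0,0) is 7.
  row1 ← row1 − (3)·row0  ⇒  L[1][0]=3, U row1=(0, 5, 3, 7)
  row2 ← row2 − (1)·row0  ⇒  L[2][0]=1, U row2=(0, 4, 0, 6)
  row3 ← row3 − (6)·row0  ⇒  L[3][0]=6, U row3=(0, 2, 0, 8)
Step 2: pivot at (1,1) is 5.
  row2 ← row2 − (3)·row1  ⇒  L[2][1]=3, U row2=(0, 0, 2, 7)
  row3 ← row3 − (7)·row1  ⇒  L[3][1]=7, U row3=(0, 0, 1, 3)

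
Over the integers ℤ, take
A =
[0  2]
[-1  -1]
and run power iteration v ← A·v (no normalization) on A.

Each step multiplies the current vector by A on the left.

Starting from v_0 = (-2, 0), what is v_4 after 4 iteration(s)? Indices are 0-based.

v_4 = (-4, 6)

v_0 = (-2, 0).
v_1 = A·v_0 = (0, 2).
v_2 = A·v_1 = (4, -2).
v_3 = A·v_2 = (-4, -2).
v_4 = A·v_3 = (-4, 6).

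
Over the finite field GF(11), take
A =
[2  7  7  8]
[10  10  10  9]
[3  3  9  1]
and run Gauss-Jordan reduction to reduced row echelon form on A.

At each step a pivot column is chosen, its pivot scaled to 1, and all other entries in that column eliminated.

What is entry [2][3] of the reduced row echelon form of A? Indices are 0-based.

M[2][3] = 1

step 1: normalize row 0 (÷2) = (1, 9, 9, 4)
  row 1: subtract 10×row0 = (0, 8, 8, 2)
  row 2: subtract 3×row0 = (0, 9, 4, 0)
step 2: normalize row 1 (÷8) = (0, 1, 1, 3)
  row 0: subtract 9×row1 = (1, 0, 0, 10)
  row 2: subtract 9×row1 = (0, 0, 6, 6)
step 3: normalize row 2 (÷6) = (0, 0, 1, 1)
  row 1: subtract 1×row2 = (0, 1, 0, 2)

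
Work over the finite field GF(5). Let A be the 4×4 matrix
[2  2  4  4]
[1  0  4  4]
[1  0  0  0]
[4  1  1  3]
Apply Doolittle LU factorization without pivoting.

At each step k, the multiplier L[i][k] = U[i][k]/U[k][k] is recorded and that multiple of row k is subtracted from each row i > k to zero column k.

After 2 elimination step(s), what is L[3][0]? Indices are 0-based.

k=0: U[0][0]=2
  eliminate (1,0): mult=3, new row 1: (0, 4, 2, 2); set L[1][0]=3
  eliminate (2,0): mult=3, new row 2: (0, 4, 3, 3); set L[2][0]=3
  eliminate (3,0): mult=2, new row 3: (0, 2, 3, 0); set L[3][0]=2
k=1: U[1][1]=4
  eliminate (2,1): mult=1, new row 2: (0, 0, 1, 1); set L[2][1]=1
  eliminate (3,1): mult=3, new row 3: (0, 0, 2, 4); set L[3][1]=3

L[3][0] = 2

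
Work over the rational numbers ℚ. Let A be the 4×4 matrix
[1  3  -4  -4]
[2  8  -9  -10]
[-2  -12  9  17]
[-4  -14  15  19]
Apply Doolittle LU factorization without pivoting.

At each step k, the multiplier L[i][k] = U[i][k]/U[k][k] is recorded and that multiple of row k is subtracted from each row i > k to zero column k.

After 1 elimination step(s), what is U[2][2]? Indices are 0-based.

U[2][2] = 1

[col 0] pivot 1
  R1 -= 2*R0 → (0, 2, -1, -2)  (L[1][0] := 2)
  R2 -= -2*R0 → (0, -6, 1, 9)  (L[2][0] := -2)
  R3 -= -4*R0 → (0, -2, -1, 3)  (L[3][0] := -4)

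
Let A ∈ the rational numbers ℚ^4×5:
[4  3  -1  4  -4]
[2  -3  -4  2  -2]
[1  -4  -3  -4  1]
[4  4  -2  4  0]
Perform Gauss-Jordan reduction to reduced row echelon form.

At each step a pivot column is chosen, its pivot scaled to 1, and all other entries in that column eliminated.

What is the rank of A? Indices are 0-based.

rank = 4

pivot(0,0)=4: scale R0 → (1, 3/4, -1/4, 1, -1)
  clear (1,0): R1 −= (2)R0 → (0, -9/2, -7/2, 0, 0)
  clear (2,0): R2 −= (1)R0 → (0, -19/4, -11/4, -5, 2)
  clear (3,0): R3 −= (4)R0 → (0, 1, -1, 0, 4)
pivot(1,1)=-9/2: scale R1 → (0, 1, 7/9, 0, 0)
  clear (0,1): R0 −= (3/4)R1 → (1, 0, -5/6, 1, -1)
  clear (2,1): R2 −= (-19/4)R1 → (0, 0, 17/18, -5, 2)
  clear (3,1): R3 −= (1)R1 → (0, 0, -16/9, 0, 4)
pivot(2,2)=17/18: scale R2 → (0, 0, 1, -90/17, 36/17)
  clear (0,2): R0 −= (-5/6)R2 → (1, 0, 0, -58/17, 13/17)
  clear (1,2): R1 −= (7/9)R2 → (0, 1, 0, 70/17, -28/17)
  clear (3,2): R3 −= (-16/9)R2 → (0, 0, 0, -160/17, 132/17)
pivot(3,3)=-160/17: scale R3 → (0, 0, 0, 1, -33/40)
  clear (0,3): R0 −= (-58/17)R3 → (1, 0, 0, 0, -41/20)
  clear (1,3): R1 −= (70/17)R3 → (0, 1, 0, 0, 7/4)
  clear (2,3): R2 −= (-90/17)R3 → (0, 0, 1, 0, -9/4)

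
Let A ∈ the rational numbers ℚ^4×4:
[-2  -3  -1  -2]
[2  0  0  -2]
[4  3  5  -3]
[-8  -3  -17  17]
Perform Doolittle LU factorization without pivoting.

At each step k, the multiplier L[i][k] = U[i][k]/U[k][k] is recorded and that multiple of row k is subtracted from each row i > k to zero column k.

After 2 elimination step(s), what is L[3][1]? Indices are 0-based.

k=0: U[0][0]=-2
  eliminate (1,0): mult=-1, new row 1: (0, -3, -1, -4); set L[1][0]=-1
  eliminate (2,0): mult=-2, new row 2: (0, -3, 3, -7); set L[2][0]=-2
  eliminate (3,0): mult=4, new row 3: (0, 9, -13, 25); set L[3][0]=4
k=1: U[1][1]=-3
  eliminate (2,1): mult=1, new row 2: (0, 0, 4, -3); set L[2][1]=1
  eliminate (3,1): mult=-3, new row 3: (0, 0, -16, 13); set L[3][1]=-3

L[3][1] = -3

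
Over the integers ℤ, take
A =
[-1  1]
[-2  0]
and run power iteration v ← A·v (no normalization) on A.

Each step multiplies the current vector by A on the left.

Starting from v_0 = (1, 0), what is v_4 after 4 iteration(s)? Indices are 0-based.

v_0 = (1, 0).
v_1 = A·v_0 = (-1, -2).
v_2 = A·v_1 = (-1, 2).
v_3 = A·v_2 = (3, 2).
v_4 = A·v_3 = (-1, -6).

v_4 = (-1, -6)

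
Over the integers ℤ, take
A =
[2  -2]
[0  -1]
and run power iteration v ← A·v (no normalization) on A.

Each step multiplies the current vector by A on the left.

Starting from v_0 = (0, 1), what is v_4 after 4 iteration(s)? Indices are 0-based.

v_4 = (-10, 1)

v_0 = (0, 1).
v_1 = A·v_0 = (-2, -1).
v_2 = A·v_1 = (-2, 1).
v_3 = A·v_2 = (-6, -1).
v_4 = A·v_3 = (-10, 1).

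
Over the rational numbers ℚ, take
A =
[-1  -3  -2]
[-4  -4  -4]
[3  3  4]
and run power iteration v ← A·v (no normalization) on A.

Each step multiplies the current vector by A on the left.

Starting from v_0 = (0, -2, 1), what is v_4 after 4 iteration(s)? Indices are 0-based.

v_4 = (-204, -352, 220)

v_0 = (0, -2, 1).
v_1 = A·v_0 = (4, 4, -2).
v_2 = A·v_1 = (-12, -24, 16).
v_3 = A·v_2 = (52, 80, -44).
v_4 = A·v_3 = (-204, -352, 220).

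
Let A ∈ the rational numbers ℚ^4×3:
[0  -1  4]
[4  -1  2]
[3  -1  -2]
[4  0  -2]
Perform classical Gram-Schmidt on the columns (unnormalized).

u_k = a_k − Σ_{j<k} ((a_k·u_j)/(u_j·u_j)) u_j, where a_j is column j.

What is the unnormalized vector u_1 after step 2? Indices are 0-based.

Step 1: u_0 = a_0 = (0, 4, 3, 4).
Step 2: u_1 = a_1 − (-7/41)·u_0 = (-1, -13/41, -20/41, 28/41).

u_1 = (-1, -13/41, -20/41, 28/41)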